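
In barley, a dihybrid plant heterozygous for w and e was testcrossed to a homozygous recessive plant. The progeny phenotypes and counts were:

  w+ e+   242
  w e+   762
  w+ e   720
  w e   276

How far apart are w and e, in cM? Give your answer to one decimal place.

The two most frequent classes, w+ e (720) and w e+ (762), are the parental types, so the F1 was w+ e / w e+.
The recombinant classes are w+ e+ and w e: 242 + 276 = 518.
Recombination frequency = 518/2000 = 0.2590 ≈ 25.9%, i.e. 25.9 cM.

25.9 cM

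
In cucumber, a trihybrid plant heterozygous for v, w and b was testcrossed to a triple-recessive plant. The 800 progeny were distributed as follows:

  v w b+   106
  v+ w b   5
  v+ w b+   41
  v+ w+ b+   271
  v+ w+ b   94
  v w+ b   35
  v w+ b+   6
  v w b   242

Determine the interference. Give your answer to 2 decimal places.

The two most frequent reciprocal classes, v w b and v+ w+ b+, are the parental types, so the F1 was v w b / v+ w+ b+.
The two rarest classes, v+ w b and v w+ b+, are the double crossovers. Comparing them with the parentals, only the v allele has switched, so v is the middle locus and the order is w – v – b.
w–v: (76 + 11)/800 = 0.1087; v–b: (200 + 11)/800 = 0.2637.
Expected DCO frequency = 0.1087 × 0.2637 ≈ 0.02866; observed = 11/800 ≈ 0.01375.
Coefficient of coincidence = 0.01375/0.02866 ≈ 0.48; interference = 1 − 0.48 = 0.52.

0.52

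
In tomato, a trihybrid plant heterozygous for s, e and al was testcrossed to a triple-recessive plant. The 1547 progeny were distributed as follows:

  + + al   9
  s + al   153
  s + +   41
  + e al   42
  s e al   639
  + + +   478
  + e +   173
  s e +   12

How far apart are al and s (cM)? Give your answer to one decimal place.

6.7 cM

The two most frequent reciprocal classes, + + + and s e al, are the parental types, so the F1 was + + + / s e al.
The two rarest classes, + + al and s e +, are the double crossovers. Comparing them with the parentals, only the al allele has switched, so al is the middle locus and the order is s – al – e.
Crossovers in the s–al interval produce the single-crossover classes s + + and + e al (41 + 42 = 83) plus the double crossovers (21).
RF(s–al) = (83 + 21) / 1547 = 104/1547 = 0.0672 → 6.7 cM.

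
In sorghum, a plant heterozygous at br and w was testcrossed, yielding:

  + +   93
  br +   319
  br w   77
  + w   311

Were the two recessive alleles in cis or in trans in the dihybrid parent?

trans

The two most frequent classes are + w (311) and br + (319); these are the parental (non-recombinant) types.
So the F1 carried + w on one chromosome and br + on the other — the recessive alleles are on opposite chromosomes (trans / repulsion).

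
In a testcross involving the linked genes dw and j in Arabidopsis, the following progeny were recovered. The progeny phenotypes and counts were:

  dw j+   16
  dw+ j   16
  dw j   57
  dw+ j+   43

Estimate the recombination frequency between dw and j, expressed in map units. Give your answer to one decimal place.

The two most frequent classes, dw+ j+ (43) and dw j (57), are the parental types, so the F1 was dw+ j+ / dw j.
The recombinant classes are dw+ j and dw j+: 16 + 16 = 32.
Recombination frequency = 32/132 = 0.2424 ≈ 24.2%, i.e. 24.2 map units.

24.2 map units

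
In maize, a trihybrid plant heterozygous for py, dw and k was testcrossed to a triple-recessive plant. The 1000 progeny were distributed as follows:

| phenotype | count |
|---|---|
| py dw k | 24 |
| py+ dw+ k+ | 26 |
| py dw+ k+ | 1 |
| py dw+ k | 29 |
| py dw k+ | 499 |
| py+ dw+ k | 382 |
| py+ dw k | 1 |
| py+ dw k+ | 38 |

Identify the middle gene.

dw

The two most frequent reciprocal classes, py+ dw+ k and py dw k+, are the parental types, so the F1 was py+ dw+ k / py dw k+.
The two rarest classes, py+ dw k and py dw+ k+, are the double crossovers. Comparing them with the parentals, only the dw allele has switched, so dw is the middle locus and the order is py – dw – k.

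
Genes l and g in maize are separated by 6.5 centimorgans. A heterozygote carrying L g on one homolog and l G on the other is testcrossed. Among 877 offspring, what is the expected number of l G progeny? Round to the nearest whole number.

410

A map distance of 6.5 centimorgans corresponds to a recombination frequency of 0.065.
The F1 is L g / l G, so l G is a parental gamete class with expected frequency (1 − r)/2 = 0.935/2 = 0.4675.
Expected number = 0.4675 × 877 = 410.00 ≈ 410.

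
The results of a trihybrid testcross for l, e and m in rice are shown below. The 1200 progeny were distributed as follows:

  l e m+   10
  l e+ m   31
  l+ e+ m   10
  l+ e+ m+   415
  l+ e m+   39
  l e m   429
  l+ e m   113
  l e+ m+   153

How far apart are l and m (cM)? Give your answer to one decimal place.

23.8 cM

The two most frequent reciprocal classes, l+ e+ m+ and l e m, are the parental types, so the F1 was l+ e+ m+ / l e m.
The two rarest classes, l+ e+ m and l e m+, are the double crossovers. Comparing them with the parentals, only the m allele has switched, so m is the middle locus and the order is l – m – e.
Crossovers in the l–m interval produce the single-crossover classes l e+ m+ and l+ e m (153 + 113 = 266) plus the double crossovers (20).
RF(l–m) = (266 + 20) / 1200 = 286/1200 = 0.2383 → 23.8 cM.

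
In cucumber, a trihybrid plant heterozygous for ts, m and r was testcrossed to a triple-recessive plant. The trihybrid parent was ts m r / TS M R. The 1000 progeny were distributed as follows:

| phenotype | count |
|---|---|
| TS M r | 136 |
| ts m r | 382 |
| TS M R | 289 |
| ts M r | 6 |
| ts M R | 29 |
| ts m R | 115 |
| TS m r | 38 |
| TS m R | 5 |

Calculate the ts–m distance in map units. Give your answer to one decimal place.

The two rarest classes, ts M r and TS m R, are the double crossovers. Comparing them with the parentals, only the m allele has switched, so m is the middle locus and the order is r – m – ts.
Crossovers in the m–ts interval produce the single-crossover classes TS m r and ts M R (38 + 29 = 67) plus the double crossovers (11).
RF(m–ts) = (67 + 11) / 1000 = 78/1000 = 0.0780 → 7.8 map units.

7.8 map units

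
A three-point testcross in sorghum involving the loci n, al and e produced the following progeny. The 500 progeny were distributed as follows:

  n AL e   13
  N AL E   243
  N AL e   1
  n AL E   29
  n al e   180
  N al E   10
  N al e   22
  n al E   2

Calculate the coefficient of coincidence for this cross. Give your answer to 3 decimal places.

The two most frequent reciprocal classes, n al e and N AL E, are the parental types, so the F1 was n al e / N AL E.
The two rarest classes, n al E and N AL e, are the double crossovers. Comparing them with the parentals, only the e allele has switched, so e is the middle locus and the order is n – e – al.
n–e: (51 + 3)/500 = 0.1080; e–al: (23 + 3)/500 = 0.0520.
Expected DCO frequency = 0.1080 × 0.0520 ≈ 0.00562; observed = 3/500 ≈ 0.00600.
Coefficient of coincidence = 0.00600/0.00562 ≈ 1.068.

1.068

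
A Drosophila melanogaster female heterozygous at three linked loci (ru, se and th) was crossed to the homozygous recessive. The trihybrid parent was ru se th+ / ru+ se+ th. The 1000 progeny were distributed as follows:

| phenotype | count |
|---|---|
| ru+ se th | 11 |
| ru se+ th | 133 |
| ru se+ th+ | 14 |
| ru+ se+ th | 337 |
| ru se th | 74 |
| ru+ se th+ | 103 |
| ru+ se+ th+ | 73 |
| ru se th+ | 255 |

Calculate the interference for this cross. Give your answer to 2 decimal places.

The two rarest classes, ru se+ th+ and ru+ se th, are the double crossovers. Comparing them with the parentals, only the se allele has switched, so se is the middle locus and the order is th – se – ru.
th–se: (147 + 25)/1000 = 0.1720; se–ru: (236 + 25)/1000 = 0.2610.
Expected DCO frequency = 0.1720 × 0.2610 ≈ 0.04489; observed = 25/1000 ≈ 0.02500.
Coefficient of coincidence = 0.02500/0.04489 ≈ 0.56; interference = 1 − 0.56 = 0.44.

0.44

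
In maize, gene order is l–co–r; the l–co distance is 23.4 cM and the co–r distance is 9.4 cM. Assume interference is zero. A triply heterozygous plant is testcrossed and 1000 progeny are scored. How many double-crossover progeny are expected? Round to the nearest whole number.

22

Map distances give recombination frequencies of 0.234 and 0.094 for the two intervals.
With no interference, expected double-crossover frequency = 0.234 × 0.094 = 0.02200.
Expected number = 0.02200 × 1000 = 22.00 ≈ 22.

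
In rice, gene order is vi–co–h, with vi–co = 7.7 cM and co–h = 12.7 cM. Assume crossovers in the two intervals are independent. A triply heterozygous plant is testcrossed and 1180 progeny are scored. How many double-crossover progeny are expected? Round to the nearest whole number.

12

Map distances give recombination frequencies of 0.077 and 0.127 for the two intervals.
With no interference, expected double-crossover frequency = 0.077 × 0.127 = 0.00978.
Expected number = 0.00978 × 1180 = 11.54 ≈ 12.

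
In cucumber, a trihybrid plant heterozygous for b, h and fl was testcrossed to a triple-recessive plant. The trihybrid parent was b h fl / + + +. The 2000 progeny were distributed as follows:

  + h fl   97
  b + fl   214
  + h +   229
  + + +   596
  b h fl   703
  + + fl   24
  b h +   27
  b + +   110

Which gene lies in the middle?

The two rarest classes, b h + and + + fl, are the double crossovers. Comparing them with the parentals, only the fl allele has switched, so fl is the middle locus and the order is b – fl – h.

fl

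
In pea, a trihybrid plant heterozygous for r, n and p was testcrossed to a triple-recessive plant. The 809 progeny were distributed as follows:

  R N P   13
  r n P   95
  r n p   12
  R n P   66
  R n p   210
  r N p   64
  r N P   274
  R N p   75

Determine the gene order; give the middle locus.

r

The two most frequent reciprocal classes, R n p and r N P, are the parental types, so the F1 was R n p / r N P.
The two rarest classes, r n p and R N P, are the double crossovers. Comparing them with the parentals, only the r allele has switched, so r is the middle locus and the order is p – r – n.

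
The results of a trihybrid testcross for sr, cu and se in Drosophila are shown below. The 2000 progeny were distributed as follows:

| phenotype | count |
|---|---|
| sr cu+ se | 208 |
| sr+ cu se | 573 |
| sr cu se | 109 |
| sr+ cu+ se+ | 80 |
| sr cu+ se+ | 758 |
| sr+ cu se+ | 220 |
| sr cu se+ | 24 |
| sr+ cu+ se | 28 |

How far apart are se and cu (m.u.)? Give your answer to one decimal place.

The two most frequent reciprocal classes, sr cu+ se+ and sr+ cu se, are the parental types, so the F1 was sr cu+ se+ / sr+ cu se.
The two rarest classes, sr cu se+ and sr+ cu+ se, are the double crossovers. Comparing them with the parentals, only the cu allele has switched, so cu is the middle locus and the order is sr – cu – se.
Crossovers in the cu–se interval produce the single-crossover classes sr cu+ se and sr+ cu se+ (208 + 220 = 428) plus the double crossovers (52).
RF(cu–se) = (428 + 52) / 2000 = 480/2000 = 0.2400 → 24.0 m.u.

24.0 m.u.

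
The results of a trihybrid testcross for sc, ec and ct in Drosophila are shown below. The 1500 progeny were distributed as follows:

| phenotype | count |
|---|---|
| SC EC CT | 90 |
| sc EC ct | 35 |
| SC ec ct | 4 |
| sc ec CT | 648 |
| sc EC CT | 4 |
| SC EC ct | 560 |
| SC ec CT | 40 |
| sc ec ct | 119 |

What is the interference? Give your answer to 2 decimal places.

The two most frequent reciprocal classes, sc ec CT and SC EC ct, are the parental types, so the F1 was sc ec CT / SC EC ct.
The two rarest classes, sc EC CT and SC ec ct, are the double crossovers. Comparing them with the parentals, only the ec allele has switched, so ec is the middle locus and the order is sc – ec – ct.
sc–ec: (75 + 8)/1500 = 0.0553; ec–ct: (209 + 8)/1500 = 0.1447.
Expected DCO frequency = 0.0553 × 0.1447 ≈ 0.00800; observed = 8/1500 ≈ 0.00533.
Coefficient of coincidence = 0.00533/0.00800 ≈ 0.67; interference = 1 − 0.67 = 0.33.

0.33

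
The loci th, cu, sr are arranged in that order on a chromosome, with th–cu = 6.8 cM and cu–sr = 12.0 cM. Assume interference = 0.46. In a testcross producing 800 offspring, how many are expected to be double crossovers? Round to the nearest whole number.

4

Map distances give recombination frequencies of 0.068 and 0.120 for the two intervals.
With interference 0.46 (so coincidence = 0.54), expected double-crossover frequency = 0.068 × 0.120 × 0.54 = 0.00441.
Expected number = 0.00441 × 800 = 3.53 ≈ 4.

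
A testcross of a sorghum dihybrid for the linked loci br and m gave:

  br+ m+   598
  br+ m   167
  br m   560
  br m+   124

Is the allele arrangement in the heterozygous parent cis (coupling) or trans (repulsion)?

cis

The two most frequent classes are br+ m+ (598) and br m (560); these are the parental (non-recombinant) types.
So the F1 carried br+ m+ on one chromosome and br m on the other — the recessive alleles are on the same chromosome (cis / coupling).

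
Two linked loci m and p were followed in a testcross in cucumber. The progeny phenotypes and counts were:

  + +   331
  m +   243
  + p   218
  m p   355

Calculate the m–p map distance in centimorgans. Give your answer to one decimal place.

40.2 centimorgans

The two most frequent classes, + + (331) and m p (355), are the parental types, so the F1 was + + / m p.
The recombinant classes are + p and m +: 218 + 243 = 461.
Recombination frequency = 461/1147 = 0.4019 ≈ 40.2%, i.e. 40.2 centimorgans.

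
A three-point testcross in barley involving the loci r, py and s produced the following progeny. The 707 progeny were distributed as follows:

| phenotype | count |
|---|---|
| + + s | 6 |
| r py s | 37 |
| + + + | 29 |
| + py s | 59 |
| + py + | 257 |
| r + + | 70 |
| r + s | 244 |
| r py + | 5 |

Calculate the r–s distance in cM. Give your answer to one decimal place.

19.8 cM

The two most frequent reciprocal classes, r + s and + py +, are the parental types, so the F1 was r + s / + py +.
The two rarest classes, + + s and r py +, are the double crossovers. Comparing them with the parentals, only the r allele has switched, so r is the middle locus and the order is py – r – s.
Crossovers in the r–s interval produce the single-crossover classes r + + and + py s (70 + 59 = 129) plus the double crossovers (11).
RF(r–s) = (129 + 11) / 707 = 140/707 = 0.1980 → 19.8 cM.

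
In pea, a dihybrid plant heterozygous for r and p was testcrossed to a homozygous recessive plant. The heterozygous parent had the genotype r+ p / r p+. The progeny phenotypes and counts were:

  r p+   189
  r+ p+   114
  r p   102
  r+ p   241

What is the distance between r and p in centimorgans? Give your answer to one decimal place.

The recombinant classes are r+ p+ and r p: 114 + 102 = 216.
Recombination frequency = 216/646 = 0.3344 ≈ 33.4%, i.e. 33.4 centimorgans.

33.4 centimorgans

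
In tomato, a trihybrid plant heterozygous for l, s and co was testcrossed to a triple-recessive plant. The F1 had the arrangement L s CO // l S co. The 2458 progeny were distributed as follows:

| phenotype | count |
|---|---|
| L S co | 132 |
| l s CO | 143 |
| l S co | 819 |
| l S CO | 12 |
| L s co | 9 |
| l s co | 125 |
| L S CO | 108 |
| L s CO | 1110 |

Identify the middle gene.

co

The two rarest classes, L s co and l S CO, are the double crossovers. Comparing them with the parentals, only the co allele has switched, so co is the middle locus and the order is s – co – l.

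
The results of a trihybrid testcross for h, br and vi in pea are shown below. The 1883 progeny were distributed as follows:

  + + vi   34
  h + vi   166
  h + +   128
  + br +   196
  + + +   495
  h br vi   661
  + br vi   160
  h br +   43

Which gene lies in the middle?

vi

The two most frequent reciprocal classes, h br vi and + + +, are the parental types, so the F1 was h br vi / + + +.
The two rarest classes, h br + and + + vi, are the double crossovers. Comparing them with the parentals, only the vi allele has switched, so vi is the middle locus and the order is br – vi – h.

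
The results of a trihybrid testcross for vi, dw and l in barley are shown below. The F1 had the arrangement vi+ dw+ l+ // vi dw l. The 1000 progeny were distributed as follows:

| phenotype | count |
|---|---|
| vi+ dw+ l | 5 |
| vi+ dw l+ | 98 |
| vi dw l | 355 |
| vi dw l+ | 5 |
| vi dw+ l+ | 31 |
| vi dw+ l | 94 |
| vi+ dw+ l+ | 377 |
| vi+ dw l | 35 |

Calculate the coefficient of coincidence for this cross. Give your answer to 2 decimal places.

0.65

The two rarest classes, vi+ dw+ l and vi dw l+, are the double crossovers. Comparing them with the parentals, only the l allele has switched, so l is the middle locus and the order is vi – l – dw.
vi–l: (66 + 10)/1000 = 0.0760; l–dw: (192 + 10)/1000 = 0.2020.
Expected DCO frequency = 0.0760 × 0.2020 ≈ 0.01535; observed = 10/1000 ≈ 0.01000.
Coefficient of coincidence = 0.01000/0.01535 ≈ 0.65.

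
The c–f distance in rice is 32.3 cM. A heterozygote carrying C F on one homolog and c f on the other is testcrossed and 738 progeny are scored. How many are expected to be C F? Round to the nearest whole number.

250

A map distance of 32.3 cM corresponds to a recombination frequency of 0.323.
The F1 is C F / c f, so C F is a parental gamete class with expected frequency (1 − r)/2 = 0.677/2 = 0.3385.
Expected number = 0.3385 × 738 = 249.81 ≈ 250.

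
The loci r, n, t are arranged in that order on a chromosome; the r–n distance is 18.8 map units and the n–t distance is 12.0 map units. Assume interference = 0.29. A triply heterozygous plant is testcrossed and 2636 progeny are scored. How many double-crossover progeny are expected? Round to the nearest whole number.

Map distances give recombination frequencies of 0.188 and 0.120 for the two intervals.
With interference 0.29 (so coincidence = 0.71), expected double-crossover frequency = 0.188 × 0.120 × 0.71 = 0.01602.
Expected number = 0.01602 × 2636 = 42.22 ≈ 42.

42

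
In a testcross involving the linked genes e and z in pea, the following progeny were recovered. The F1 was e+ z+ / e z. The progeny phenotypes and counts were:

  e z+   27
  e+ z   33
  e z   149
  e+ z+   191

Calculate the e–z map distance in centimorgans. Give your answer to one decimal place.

The recombinant classes are e+ z and e z+: 33 + 27 = 60.
Recombination frequency = 60/400 = 0.1500 ≈ 15.0%, i.e. 15.0 centimorgans.

15.0 centimorgans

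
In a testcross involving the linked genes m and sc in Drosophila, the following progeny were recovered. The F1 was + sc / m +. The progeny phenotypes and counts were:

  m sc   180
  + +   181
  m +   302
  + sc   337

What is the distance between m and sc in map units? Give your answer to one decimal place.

36.1 map units

The recombinant classes are + + and m sc: 181 + 180 = 361.
Recombination frequency = 361/1000 = 0.3610 ≈ 36.1%, i.e. 36.1 map units.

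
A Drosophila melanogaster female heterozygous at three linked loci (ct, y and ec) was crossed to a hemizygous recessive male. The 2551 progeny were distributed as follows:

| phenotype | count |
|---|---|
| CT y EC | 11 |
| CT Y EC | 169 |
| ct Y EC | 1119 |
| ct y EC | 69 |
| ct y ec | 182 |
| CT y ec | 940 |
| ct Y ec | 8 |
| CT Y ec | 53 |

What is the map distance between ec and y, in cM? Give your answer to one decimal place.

The two most frequent reciprocal classes, CT y ec and ct Y EC, are the parental types, so the F1 was CT y ec / ct Y EC.
The two rarest classes, CT y EC and ct Y ec, are the double crossovers. Comparing them with the parentals, only the ec allele has switched, so ec is the middle locus and the order is y – ec – ct.
Crossovers in the y–ec interval produce the single-crossover classes CT Y ec and ct y EC (53 + 69 = 122) plus the double crossovers (19).
RF(y–ec) = (122 + 19) / 2551 = 141/2551 = 0.0553 → 5.5 cM.

5.5 cM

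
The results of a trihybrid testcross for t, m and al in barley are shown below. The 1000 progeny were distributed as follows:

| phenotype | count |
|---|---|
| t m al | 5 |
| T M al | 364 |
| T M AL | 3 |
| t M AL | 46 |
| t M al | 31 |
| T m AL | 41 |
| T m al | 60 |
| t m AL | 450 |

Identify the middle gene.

The two most frequent reciprocal classes, t m AL and T M al, are the parental types, so the F1 was t m AL / T M al.
The two rarest classes, t m al and T M AL, are the double crossovers. Comparing them with the parentals, only the al allele has switched, so al is the middle locus and the order is m – al – t.

al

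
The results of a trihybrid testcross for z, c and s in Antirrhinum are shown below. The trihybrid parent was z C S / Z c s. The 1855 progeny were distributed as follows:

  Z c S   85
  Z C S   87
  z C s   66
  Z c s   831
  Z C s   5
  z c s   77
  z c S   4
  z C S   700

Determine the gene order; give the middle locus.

c

The two rarest classes, z c S and Z C s, are the double crossovers. Comparing them with the parentals, only the c allele has switched, so c is the middle locus and the order is s – c – z.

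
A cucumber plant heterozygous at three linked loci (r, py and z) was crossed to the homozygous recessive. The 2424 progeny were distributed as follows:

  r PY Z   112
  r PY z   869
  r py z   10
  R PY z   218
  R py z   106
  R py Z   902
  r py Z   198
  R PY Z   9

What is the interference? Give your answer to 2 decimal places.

0.55

The two most frequent reciprocal classes, r PY z and R py Z, are the parental types, so the F1 was r PY z / R py Z.
The two rarest classes, r py z and R PY Z, are the double crossovers. Comparing them with the parentals, only the py allele has switched, so py is the middle locus and the order is r – py – z.
r–py: (416 + 19)/2424 = 0.1795; py–z: (218 + 19)/2424 = 0.0978.
Expected DCO frequency = 0.1795 × 0.0978 ≈ 0.01756; observed = 19/2424 ≈ 0.00784.
Coefficient of coincidence = 0.00784/0.01756 ≈ 0.45; interference = 1 − 0.45 = 0.55.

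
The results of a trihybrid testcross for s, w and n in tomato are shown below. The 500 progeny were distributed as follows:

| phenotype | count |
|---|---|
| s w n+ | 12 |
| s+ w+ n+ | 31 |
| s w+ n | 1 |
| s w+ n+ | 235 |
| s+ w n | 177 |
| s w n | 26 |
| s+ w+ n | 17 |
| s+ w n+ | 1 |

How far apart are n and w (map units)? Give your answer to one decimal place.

The two most frequent reciprocal classes, s+ w n and s w+ n+, are the parental types, so the F1 was s+ w n / s w+ n+.
The two rarest classes, s+ w n+ and s w+ n, are the double crossovers. Comparing them with the parentals, only the n allele has switched, so n is the middle locus and the order is w – n – s.
Crossovers in the w–n interval produce the single-crossover classes s+ w+ n and s w n+ (17 + 12 = 29) plus the double crossovers (2).
RF(w–n) = (29 + 2) / 500 = 31/500 = 0.0620 → 6.2 map units.

6.2 map units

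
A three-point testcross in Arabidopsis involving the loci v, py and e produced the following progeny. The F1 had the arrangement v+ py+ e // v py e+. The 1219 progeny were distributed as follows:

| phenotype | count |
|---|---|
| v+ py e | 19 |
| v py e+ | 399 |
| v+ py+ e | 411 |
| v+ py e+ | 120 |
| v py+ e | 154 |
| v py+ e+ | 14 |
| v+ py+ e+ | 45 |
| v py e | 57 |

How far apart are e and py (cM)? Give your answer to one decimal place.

11.1 cM

The two rarest classes, v+ py e and v py+ e+, are the double crossovers. Comparing them with the parentals, only the py allele has switched, so py is the middle locus and the order is v – py – e.
Crossovers in the py–e interval produce the single-crossover classes v+ py+ e+ and v py e (45 + 57 = 102) plus the double crossovers (33).
RF(py–e) = (102 + 33) / 1219 = 135/1219 = 0.1107 → 11.1 cM.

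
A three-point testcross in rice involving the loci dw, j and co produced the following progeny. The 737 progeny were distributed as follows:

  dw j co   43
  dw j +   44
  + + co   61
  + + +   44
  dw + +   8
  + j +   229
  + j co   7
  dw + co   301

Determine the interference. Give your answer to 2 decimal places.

0.10

The two most frequent reciprocal classes, + j + and dw + co, are the parental types, so the F1 was + j + / dw + co.
The two rarest classes, + j co and dw + +, are the double crossovers. Comparing them with the parentals, only the co allele has switched, so co is the middle locus and the order is j – co – dw.
j–co: (87 + 15)/737 = 0.1384; co–dw: (105 + 15)/737 = 0.1628.
Expected DCO frequency = 0.1384 × 0.1628 ≈ 0.02253; observed = 15/737 ≈ 0.02035.
Coefficient of coincidence = 0.02035/0.02253 ≈ 0.90; interference = 1 − 0.90 = 0.10.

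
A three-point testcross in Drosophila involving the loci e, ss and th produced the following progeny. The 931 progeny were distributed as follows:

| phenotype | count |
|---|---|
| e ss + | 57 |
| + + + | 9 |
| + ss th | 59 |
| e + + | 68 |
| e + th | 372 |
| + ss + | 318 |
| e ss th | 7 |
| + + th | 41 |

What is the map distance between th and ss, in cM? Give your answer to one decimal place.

15.4 cM

The two most frequent reciprocal classes, e + th and + ss +, are the parental types, so the F1 was e + th / + ss +.
The two rarest classes, e ss th and + + +, are the double crossovers. Comparing them with the parentals, only the ss allele has switched, so ss is the middle locus and the order is e – ss – th.
Crossovers in the ss–th interval produce the single-crossover classes e + + and + ss th (68 + 59 = 127) plus the double crossovers (16).
RF(ss–th) = (127 + 16) / 931 = 143/931 = 0.1536 → 15.4 cM.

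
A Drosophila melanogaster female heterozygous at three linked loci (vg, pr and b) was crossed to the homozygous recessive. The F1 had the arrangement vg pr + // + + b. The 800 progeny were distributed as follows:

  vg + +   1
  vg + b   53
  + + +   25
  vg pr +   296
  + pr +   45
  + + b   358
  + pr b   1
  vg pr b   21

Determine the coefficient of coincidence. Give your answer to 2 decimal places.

0.33

The two rarest classes, vg + + and + pr b, are the double crossovers. Comparing them with the parentals, only the pr allele has switched, so pr is the middle locus and the order is b – pr – vg.
b–pr: (46 + 2)/800 = 0.0600; pr–vg: (98 + 2)/800 = 0.1250.
Expected DCO frequency = 0.0600 × 0.1250 ≈ 0.00750; observed = 2/800 ≈ 0.00250.
Coefficient of coincidence = 0.00250/0.00750 ≈ 0.33.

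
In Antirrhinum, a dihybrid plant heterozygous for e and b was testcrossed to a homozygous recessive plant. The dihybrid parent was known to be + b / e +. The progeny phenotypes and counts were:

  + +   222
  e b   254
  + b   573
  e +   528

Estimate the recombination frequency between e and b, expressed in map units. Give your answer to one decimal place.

The recombinant classes are + + and e b: 222 + 254 = 476.
Recombination frequency = 476/1577 = 0.3018 ≈ 30.2%, i.e. 30.2 map units.

30.2 map units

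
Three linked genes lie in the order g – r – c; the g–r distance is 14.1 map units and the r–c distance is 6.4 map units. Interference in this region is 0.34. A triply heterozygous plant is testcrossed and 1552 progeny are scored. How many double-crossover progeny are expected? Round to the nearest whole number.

Map distances give recombination frequencies of 0.141 and 0.064 for the two intervals.
With interference 0.34 (so coincidence = 0.66), expected double-crossover frequency = 0.141 × 0.064 × 0.66 = 0.00596.
Expected number = 0.00596 × 1552 = 9.24 ≈ 9.

9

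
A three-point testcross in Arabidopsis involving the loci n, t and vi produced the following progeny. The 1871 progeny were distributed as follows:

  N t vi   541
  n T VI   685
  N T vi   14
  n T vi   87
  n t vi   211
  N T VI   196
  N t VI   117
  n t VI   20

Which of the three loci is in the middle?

The two most frequent reciprocal classes, n T VI and N t vi, are the parental types, so the F1 was n T VI / N t vi.
The two rarest classes, n t VI and N T vi, are the double crossovers. Comparing them with the parentals, only the t allele has switched, so t is the middle locus and the order is vi – t – n.

t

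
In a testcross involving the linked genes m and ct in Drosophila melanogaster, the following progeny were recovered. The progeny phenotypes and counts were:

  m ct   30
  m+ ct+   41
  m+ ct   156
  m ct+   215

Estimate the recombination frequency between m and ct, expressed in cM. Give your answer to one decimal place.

The two most frequent classes, m+ ct (156) and m ct+ (215), are the parental types, so the F1 was m+ ct / m ct+.
The recombinant classes are m+ ct+ and m ct: 41 + 30 = 71.
Recombination frequency = 71/442 = 0.1606 ≈ 16.1%, i.e. 16.1 cM.

16.1 cM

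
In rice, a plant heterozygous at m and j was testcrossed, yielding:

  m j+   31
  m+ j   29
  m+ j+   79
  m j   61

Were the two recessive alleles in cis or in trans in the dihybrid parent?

cis

The two most frequent classes are m+ j+ (79) and m j (61); these are the parental (non-recombinant) types.
So the F1 carried m+ j+ on one chromosome and m j on the other — the recessive alleles are on the same chromosome (cis / coupling).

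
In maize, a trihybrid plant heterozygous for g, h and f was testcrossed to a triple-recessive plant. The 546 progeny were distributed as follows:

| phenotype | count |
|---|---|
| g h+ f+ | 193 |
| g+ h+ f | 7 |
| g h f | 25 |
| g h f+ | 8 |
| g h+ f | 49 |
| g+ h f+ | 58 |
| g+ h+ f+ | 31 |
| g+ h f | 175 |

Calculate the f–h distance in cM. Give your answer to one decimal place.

22.3 cM

The two most frequent reciprocal classes, g h+ f+ and g+ h f, are the parental types, so the F1 was g h+ f+ / g+ h f.
The two rarest classes, g h f+ and g+ h+ f, are the double crossovers. Comparing them with the parentals, only the h allele has switched, so h is the middle locus and the order is g – h – f.
Crossovers in the h–f interval produce the single-crossover classes g h+ f and g+ h f+ (49 + 58 = 107) plus the double crossovers (15).
RF(h–f) = (107 + 15) / 546 = 122/546 = 0.2234 → 22.3 cM.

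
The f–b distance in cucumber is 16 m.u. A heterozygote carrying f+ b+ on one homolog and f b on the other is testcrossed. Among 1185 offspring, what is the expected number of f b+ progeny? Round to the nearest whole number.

95

A map distance of 16 m.u. corresponds to a recombination frequency of 0.160.
The F1 is f+ b+ / f b, so f b+ is a recombinant gamete class with expected frequency r/2 = 0.160/2 = 0.0800.
Expected number = 0.0800 × 1185 = 94.80 ≈ 95.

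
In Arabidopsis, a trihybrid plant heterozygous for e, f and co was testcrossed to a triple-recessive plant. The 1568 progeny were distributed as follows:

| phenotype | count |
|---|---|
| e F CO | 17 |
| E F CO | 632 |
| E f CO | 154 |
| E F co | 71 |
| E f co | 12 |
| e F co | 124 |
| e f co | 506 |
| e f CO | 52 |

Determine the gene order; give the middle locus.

e

The two most frequent reciprocal classes, E F CO and e f co, are the parental types, so the F1 was E F CO / e f co.
The two rarest classes, e F CO and E f co, are the double crossovers. Comparing them with the parentals, only the e allele has switched, so e is the middle locus and the order is co – e – f.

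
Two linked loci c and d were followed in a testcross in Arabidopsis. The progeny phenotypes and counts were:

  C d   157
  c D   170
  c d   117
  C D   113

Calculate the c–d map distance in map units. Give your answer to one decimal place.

41.3 map units

The two most frequent classes, C d (157) and c D (170), are the parental types, so the F1 was C d / c D.
The recombinant classes are C D and c d: 113 + 117 = 230.
Recombination frequency = 230/557 = 0.4129 ≈ 41.3%, i.e. 41.3 map units.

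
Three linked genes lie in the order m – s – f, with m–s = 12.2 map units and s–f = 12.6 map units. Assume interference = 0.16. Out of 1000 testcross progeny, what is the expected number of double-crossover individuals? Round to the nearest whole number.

13

Map distances give recombination frequencies of 0.122 and 0.126 for the two intervals.
With interference 0.16 (so coincidence = 0.84), expected double-crossover frequency = 0.122 × 0.126 × 0.84 = 0.01291.
Expected number = 0.01291 × 1000 = 12.91 ≈ 13.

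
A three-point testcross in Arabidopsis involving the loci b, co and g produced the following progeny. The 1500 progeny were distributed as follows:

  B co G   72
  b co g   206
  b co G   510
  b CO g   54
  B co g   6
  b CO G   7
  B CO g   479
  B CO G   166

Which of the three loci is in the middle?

co

The two most frequent reciprocal classes, b co G and B CO g, are the parental types, so the F1 was b co G / B CO g.
The two rarest classes, b CO G and B co g, are the double crossovers. Comparing them with the parentals, only the co allele has switched, so co is the middle locus and the order is g – co – b.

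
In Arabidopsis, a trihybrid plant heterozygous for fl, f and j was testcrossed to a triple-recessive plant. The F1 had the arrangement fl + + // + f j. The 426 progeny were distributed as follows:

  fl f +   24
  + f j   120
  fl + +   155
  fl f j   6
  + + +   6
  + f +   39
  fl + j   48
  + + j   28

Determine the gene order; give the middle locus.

fl

The two rarest classes, + + + and fl f j, are the double crossovers. Comparing them with the parentals, only the fl allele has switched, so fl is the middle locus and the order is f – fl – j.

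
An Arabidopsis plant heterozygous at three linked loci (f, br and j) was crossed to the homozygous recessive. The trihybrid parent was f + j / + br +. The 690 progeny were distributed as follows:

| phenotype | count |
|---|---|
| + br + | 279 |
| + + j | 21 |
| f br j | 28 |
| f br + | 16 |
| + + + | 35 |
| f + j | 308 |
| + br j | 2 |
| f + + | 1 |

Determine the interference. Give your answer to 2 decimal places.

The two rarest classes, f + + and + br j, are the double crossovers. Comparing them with the parentals, only the j allele has switched, so j is the middle locus and the order is f – j – br.
f–j: (37 + 3)/690 = 0.0580; j–br: (63 + 3)/690 = 0.0957.
Expected DCO frequency = 0.0580 × 0.0957 ≈ 0.00555; observed = 3/690 ≈ 0.00435.
Coefficient of coincidence = 0.00435/0.00555 ≈ 0.78; interference = 1 − 0.78 = 0.22.

0.22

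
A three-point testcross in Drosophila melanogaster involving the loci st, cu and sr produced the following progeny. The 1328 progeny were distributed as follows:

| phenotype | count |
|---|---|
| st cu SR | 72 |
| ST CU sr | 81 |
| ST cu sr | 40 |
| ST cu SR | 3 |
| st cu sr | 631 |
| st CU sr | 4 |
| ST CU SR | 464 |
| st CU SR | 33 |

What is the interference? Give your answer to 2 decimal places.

0.27

The two most frequent reciprocal classes, ST CU SR and st cu sr, are the parental types, so the F1 was ST CU SR / st cu sr.
The two rarest classes, ST cu SR and st CU sr, are the double crossovers. Comparing them with the parentals, only the cu allele has switched, so cu is the middle locus and the order is st – cu – sr.
st–cu: (73 + 7)/1328 = 0.0602; cu–sr: (153 + 7)/1328 = 0.1205.
Expected DCO frequency = 0.0602 × 0.1205 ≈ 0.00725; observed = 7/1328 ≈ 0.00527.
Coefficient of coincidence = 0.00527/0.00725 ≈ 0.73; interference = 1 − 0.73 = 0.27.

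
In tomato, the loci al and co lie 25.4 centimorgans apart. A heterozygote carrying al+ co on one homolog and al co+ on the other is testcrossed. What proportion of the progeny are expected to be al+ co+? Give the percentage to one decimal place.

12.7%

A map distance of 25.4 centimorgans corresponds to a recombination frequency of 0.254.
The F1 is al+ co / al co+, so al+ co+ is a recombinant gamete class with expected frequency r/2 = 0.254/2 = 0.1270.
That is 0.1270 = 12.7% of the progeny.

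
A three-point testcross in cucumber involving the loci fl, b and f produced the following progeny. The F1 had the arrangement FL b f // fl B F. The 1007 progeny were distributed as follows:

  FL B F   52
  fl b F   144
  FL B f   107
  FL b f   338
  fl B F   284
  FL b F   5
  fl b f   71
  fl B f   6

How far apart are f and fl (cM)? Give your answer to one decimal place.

The two rarest classes, FL b F and fl B f, are the double crossovers. Comparing them with the parentals, only the f allele has switched, so f is the middle locus and the order is b – f – fl.
Crossovers in the f–fl interval produce the single-crossover classes fl b f and FL B F (71 + 52 = 123) plus the double crossovers (11).
RF(f–fl) = (123 + 11) / 1007 = 134/1007 = 0.1331 → 13.3 cM.

13.3 cM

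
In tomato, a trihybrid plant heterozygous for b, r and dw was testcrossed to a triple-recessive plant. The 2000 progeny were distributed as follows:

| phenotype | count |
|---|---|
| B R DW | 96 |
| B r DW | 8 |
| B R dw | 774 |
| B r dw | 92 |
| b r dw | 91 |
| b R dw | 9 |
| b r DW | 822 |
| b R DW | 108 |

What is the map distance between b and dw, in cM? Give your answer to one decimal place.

10.2 cM

The two most frequent reciprocal classes, b r DW and B R dw, are the parental types, so the F1 was b r DW / B R dw.
The two rarest classes, B r DW and b R dw, are the double crossovers. Comparing them with the parentals, only the b allele has switched, so b is the middle locus and the order is r – b – dw.
Crossovers in the b–dw interval produce the single-crossover classes b r dw and B R DW (91 + 96 = 187) plus the double crossovers (17).
RF(b–dw) = (187 + 17) / 2000 = 204/2000 = 0.1020 → 10.2 cM.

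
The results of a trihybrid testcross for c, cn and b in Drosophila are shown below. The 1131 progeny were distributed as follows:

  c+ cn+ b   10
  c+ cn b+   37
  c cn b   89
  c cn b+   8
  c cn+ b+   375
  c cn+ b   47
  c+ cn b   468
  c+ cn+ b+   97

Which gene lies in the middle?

The two most frequent reciprocal classes, c+ cn b and c cn+ b+, are the parental types, so the F1 was c+ cn b / c cn+ b+.
The two rarest classes, c+ cn+ b and c cn b+, are the double crossovers. Comparing them with the parentals, only the cn allele has switched, so cn is the middle locus and the order is b – cn – c.

cn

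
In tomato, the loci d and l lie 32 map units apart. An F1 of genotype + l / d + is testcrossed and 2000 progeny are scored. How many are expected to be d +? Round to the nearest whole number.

680

A map distance of 32 map units corresponds to a recombination frequency of 0.320.
The F1 is + l / d +, so d + is a parental gamete class with expected frequency (1 − r)/2 = 0.680/2 = 0.3400.
Expected number = 0.3400 × 2000 = 680.00 ≈ 680.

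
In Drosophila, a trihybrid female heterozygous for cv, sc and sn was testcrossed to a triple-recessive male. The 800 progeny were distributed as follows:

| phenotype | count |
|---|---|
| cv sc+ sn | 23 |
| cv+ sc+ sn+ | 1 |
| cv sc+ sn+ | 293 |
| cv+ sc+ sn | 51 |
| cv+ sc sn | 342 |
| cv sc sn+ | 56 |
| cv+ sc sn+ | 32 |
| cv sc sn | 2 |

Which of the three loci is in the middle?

The two most frequent reciprocal classes, cv+ sc sn and cv sc+ sn+, are the parental types, so the F1 was cv+ sc sn / cv sc+ sn+.
The two rarest classes, cv sc sn and cv+ sc+ sn+, are the double crossovers. Comparing them with the parentals, only the cv allele has switched, so cv is the middle locus and the order is sn – cv – sc.

cv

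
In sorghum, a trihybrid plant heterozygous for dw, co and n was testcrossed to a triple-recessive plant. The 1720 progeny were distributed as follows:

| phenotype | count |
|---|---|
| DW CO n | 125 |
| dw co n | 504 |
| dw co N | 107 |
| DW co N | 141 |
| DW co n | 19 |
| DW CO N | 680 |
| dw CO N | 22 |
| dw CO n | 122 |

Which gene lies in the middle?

dw

The two most frequent reciprocal classes, DW CO N and dw co n, are the parental types, so the F1 was DW CO N / dw co n.
The two rarest classes, dw CO N and DW co n, are the double crossovers. Comparing them with the parentals, only the dw allele has switched, so dw is the middle locus and the order is co – dw – n.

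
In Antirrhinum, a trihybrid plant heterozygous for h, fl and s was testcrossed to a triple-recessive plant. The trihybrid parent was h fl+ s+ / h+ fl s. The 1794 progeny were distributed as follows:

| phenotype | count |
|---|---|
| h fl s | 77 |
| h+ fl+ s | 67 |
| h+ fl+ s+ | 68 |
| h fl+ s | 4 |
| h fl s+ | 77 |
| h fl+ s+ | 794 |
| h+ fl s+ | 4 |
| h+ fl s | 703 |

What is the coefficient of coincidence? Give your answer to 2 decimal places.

The two rarest classes, h fl+ s and h+ fl s+, are the double crossovers. Comparing them with the parentals, only the s allele has switched, so s is the middle locus and the order is h – s – fl.
h–s: (145 + 8)/1794 = 0.0853; s–fl: (144 + 8)/1794 = 0.0847.
Expected DCO frequency = 0.0853 × 0.0847 ≈ 0.00722; observed = 8/1794 ≈ 0.00446.
Coefficient of coincidence = 0.00446/0.00722 ≈ 0.62.

0.62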